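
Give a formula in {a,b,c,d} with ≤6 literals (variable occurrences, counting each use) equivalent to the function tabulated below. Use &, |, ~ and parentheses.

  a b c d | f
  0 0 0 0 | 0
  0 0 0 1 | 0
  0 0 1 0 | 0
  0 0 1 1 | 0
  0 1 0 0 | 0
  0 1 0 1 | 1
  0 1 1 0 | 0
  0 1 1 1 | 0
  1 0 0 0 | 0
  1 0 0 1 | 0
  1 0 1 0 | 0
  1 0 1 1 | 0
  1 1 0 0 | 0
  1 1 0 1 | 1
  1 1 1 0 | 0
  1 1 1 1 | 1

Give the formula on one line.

(((b | ~d) & d) & (a | ~c))

  ~d = 1010101010101010
  (b | ~d) = 1010111110101111
  ((b | ~d) & d) = 0000010100000101
  ~c = 1100110011001100
  (a | ~c) = 1100110011111111
  (((b | ~d) & d) & (a | ~c)) = 0000010000000101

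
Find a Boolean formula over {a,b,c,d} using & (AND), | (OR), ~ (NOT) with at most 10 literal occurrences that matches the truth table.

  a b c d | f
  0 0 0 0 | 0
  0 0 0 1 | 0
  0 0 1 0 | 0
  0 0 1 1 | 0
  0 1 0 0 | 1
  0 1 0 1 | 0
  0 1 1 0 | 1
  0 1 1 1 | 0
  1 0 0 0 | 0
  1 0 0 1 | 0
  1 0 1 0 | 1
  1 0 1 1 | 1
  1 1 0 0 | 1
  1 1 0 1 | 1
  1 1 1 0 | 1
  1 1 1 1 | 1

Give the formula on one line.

(((~a & ~b) | (b | c)) & ((a | ~d) & (a | b)))

  ~a = 1111111100000000
  ~b = 1111000011110000
  (~a & ~b) = 1111000000000000
  (b | c) = 0011111100111111
  ((~a & ~b) | (b | c)) = 1111111100111111
  ~d = 1010101010101010
  (a | ~d) = 1010101011111111
  (a | b) = 0000111111111111
  ((a | ~d) & (a | b)) = 0000101011111111
  (((~a & ~b) | (b | c)) & ((a | ~d) & (a | b))) = 0000101000111111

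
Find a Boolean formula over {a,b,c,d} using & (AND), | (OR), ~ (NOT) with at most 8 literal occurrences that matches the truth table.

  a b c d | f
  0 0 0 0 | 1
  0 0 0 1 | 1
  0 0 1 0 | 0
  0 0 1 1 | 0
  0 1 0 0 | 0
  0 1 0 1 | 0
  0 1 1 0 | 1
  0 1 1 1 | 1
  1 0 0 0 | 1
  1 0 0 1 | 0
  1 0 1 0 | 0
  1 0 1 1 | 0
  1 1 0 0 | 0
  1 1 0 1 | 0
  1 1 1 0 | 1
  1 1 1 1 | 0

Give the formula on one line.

((~d | ~a) & ((c | ~b) & (~c | b)))

  ~d = 1010101010101010
  ~a = 1111111100000000
  (~d | ~a) = 1111111110101010
  ~b = 1111000011110000
  (c | ~b) = 1111001111110011
  ~c = 1100110011001100
  (~c | b) = 1100111111001111
  ((c | ~b) & (~c | b)) = 1100001111000011
  ((~d | ~a) & ((c | ~b) & (~c | b))) = 1100001110000010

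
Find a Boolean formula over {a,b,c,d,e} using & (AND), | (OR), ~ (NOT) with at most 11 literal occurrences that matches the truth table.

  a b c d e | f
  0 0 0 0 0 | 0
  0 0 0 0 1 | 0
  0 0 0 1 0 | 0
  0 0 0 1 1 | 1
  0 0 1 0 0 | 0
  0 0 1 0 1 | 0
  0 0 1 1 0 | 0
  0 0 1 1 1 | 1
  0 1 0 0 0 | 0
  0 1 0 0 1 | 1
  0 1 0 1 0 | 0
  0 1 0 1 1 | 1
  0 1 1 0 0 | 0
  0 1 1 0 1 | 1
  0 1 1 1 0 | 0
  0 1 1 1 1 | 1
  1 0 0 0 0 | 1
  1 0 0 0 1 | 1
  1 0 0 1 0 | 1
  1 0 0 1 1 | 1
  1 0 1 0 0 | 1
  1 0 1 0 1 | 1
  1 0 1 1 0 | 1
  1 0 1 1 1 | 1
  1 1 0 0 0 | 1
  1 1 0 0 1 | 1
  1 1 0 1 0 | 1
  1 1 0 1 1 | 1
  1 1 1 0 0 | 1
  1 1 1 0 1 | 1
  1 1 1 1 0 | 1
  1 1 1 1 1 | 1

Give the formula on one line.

(((~c | ~d) & a) | ((d | (b & e)) & ((a | ~d) | e)))

  ~c = 11110000111100001111000011110000
  ~d = 11001100110011001100110011001100
  (~c | ~d) = 11111100111111001111110011111100
  ((~c | ~d) & a) = 00000000000000001111110011111100
  (b & e) = 00000000010101010000000001010101
  (d | (b & e)) = 00110011011101110011001101110111
  (a | ~d) = 11001100110011001111111111111111
  ((a | ~d) | e) = 11011101110111011111111111111111
  ((d | (b & e)) & ((a | ~d) | e)) = 00010001010101010011001101110111
  (((~c | ~d) & a) | ((d | (b & e)) & ((a | ~d) | e))) = 00010001010101011111111111111111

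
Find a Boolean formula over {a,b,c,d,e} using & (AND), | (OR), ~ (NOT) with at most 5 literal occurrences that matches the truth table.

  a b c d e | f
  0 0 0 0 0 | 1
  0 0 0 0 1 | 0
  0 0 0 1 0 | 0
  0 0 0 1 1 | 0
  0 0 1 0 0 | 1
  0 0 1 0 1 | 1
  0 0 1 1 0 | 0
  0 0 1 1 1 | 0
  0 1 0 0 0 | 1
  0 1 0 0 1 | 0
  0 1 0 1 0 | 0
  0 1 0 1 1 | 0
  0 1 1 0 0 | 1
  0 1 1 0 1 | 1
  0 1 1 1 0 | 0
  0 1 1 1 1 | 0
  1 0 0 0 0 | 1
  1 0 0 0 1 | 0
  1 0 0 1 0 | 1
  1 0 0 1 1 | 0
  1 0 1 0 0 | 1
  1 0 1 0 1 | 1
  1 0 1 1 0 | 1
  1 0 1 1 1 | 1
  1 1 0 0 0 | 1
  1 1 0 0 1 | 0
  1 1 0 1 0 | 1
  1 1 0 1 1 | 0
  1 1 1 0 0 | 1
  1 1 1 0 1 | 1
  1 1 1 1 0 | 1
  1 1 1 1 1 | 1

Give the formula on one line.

((~d | a) & (c | ~e))

  ~d = 11001100110011001100110011001100
  (~d | a) = 11001100110011001111111111111111
  ~e = 10101010101010101010101010101010
  (c | ~e) = 10101111101011111010111110101111
  ((~d | a) & (c | ~e)) = 10001100100011001010111110101111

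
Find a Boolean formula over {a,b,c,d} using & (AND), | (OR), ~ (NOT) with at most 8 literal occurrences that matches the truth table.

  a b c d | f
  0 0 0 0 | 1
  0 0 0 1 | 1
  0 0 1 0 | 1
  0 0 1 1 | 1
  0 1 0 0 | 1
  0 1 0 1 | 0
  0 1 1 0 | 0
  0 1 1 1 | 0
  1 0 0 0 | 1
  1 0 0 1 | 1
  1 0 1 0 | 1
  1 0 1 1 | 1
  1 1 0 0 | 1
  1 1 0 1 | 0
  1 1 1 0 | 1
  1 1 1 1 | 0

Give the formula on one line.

  ~b = 1111000011110000
  ~c = 1100110011001100
  (~b | ~c) = 1111110011111100
  ((~b | ~c) | d) = 1111110111111101
  (a | ((~b | ~c) | d)) = 1111110111111111
  ~d = 1010101010101010
  (~b | ~d) = 1111101011111010
  ((a | ((~b | ~c) | d)) & (~b | ~d)) = 1111100011111010

((a | ((~b | ~c) | d)) & (~b | ~d))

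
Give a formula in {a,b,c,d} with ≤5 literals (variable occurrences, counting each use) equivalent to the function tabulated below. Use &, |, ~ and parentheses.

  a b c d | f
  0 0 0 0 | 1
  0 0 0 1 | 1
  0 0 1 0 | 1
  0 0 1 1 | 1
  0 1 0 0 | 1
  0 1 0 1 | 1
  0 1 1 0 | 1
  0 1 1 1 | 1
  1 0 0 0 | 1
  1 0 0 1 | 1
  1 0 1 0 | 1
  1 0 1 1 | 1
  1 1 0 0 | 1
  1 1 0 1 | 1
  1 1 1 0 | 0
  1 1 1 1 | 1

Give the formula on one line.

  ~c = 1100110011001100
  (~c | d) = 1101110111011101
  ~b = 1111000011110000
  (a & ~b) = 0000000011110000
  ~a = 1111111100000000
  ((a & ~b) | ~a) = 1111111111110000
  ((~c | d) | ((a & ~b) | ~a)) = 1111111111111101

((~c | d) | ((a & ~b) | ~a))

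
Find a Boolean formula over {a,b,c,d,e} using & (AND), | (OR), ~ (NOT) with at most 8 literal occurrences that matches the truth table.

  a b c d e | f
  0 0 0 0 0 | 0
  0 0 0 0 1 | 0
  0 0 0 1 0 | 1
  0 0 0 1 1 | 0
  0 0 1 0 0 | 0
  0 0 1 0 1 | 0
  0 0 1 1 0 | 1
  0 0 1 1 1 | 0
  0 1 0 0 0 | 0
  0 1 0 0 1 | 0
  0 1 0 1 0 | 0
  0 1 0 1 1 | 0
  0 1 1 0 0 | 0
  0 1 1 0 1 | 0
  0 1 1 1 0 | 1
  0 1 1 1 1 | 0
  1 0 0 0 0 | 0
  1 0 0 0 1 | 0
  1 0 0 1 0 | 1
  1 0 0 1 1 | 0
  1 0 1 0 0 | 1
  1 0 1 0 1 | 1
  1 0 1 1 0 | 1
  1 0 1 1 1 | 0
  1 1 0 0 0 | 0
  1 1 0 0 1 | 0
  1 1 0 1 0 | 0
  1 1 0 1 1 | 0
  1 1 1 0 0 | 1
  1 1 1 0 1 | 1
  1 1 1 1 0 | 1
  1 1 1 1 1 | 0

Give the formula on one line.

  ~d = 11001100110011001100110011001100
  ~e = 10101010101010101010101010101010
  (~d | ~e) = 11101110111011101110111011101110
  (c & a) = 00000000000000000000111100001111
  ~b = 11111111000000001111111100000000
  (~b | c) = 11111111000011111111111100001111
  (d & (~b | c)) = 00110011000000110011001100000011
  ((c & a) | (d & (~b | c))) = 00110011000000110011111100001111
  ((~d | ~e) & ((c & a) | (d & (~b | c)))) = 00100010000000100010111000001110

((~d | ~e) & ((c & a) | (d & (~b | c))))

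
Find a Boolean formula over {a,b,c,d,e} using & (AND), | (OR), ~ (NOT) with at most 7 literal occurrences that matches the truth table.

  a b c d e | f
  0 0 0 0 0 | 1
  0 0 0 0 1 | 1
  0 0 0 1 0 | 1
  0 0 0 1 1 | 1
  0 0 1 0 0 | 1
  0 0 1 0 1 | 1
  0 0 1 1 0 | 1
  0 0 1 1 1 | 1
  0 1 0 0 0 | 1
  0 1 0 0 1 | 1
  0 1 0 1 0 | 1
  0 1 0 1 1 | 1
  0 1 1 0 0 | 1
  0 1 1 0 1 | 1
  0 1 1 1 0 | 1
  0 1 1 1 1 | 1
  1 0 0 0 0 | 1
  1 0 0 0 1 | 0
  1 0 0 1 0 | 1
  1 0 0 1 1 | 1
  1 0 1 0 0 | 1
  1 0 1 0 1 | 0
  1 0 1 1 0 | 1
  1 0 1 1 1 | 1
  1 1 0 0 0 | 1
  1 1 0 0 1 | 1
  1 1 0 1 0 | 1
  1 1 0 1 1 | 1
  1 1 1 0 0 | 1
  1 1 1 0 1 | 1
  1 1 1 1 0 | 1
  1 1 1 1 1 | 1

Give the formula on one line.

(((b | ~a) | d) | (~e | b))

  ~a = 11111111111111110000000000000000
  (b | ~a) = 11111111111111110000000011111111
  ((b | ~a) | d) = 11111111111111110011001111111111
  ~e = 10101010101010101010101010101010
  (~e | b) = 10101010111111111010101011111111
  (((b | ~a) | d) | (~e | b)) = 11111111111111111011101111111111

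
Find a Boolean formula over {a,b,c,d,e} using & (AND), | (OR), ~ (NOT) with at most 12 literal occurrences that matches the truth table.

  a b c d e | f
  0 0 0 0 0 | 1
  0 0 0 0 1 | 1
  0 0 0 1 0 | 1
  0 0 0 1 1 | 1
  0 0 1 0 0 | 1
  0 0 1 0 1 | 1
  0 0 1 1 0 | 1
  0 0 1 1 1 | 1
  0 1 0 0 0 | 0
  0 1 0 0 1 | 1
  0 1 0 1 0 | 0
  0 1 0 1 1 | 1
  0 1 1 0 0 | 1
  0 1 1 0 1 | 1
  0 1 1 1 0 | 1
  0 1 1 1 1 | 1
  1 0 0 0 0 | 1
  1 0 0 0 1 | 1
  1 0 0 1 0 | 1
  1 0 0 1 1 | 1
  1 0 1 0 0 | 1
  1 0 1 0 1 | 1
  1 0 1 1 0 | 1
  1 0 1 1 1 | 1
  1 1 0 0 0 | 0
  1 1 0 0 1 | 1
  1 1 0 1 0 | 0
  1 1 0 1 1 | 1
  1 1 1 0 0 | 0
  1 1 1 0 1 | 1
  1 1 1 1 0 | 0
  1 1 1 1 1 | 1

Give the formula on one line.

((((c & ~b) | (~e & ~b)) | (e | ~a)) & ((~b | c) | e))

  ~b = 11111111000000001111111100000000
  (c & ~b) = 00001111000000000000111100000000
  ~e = 10101010101010101010101010101010
  (~e & ~b) = 10101010000000001010101000000000
  ((c & ~b) | (~e & ~b)) = 10101111000000001010111100000000
  ~a = 11111111111111110000000000000000
  (e | ~a) = 11111111111111110101010101010101
  (((c & ~b) | (~e & ~b)) | (e | ~a)) = 11111111111111111111111101010101
  (~b | c) = 11111111000011111111111100001111
  ((~b | c) | e) = 11111111010111111111111101011111
  ((((c & ~b) | (~e & ~b)) | (e | ~a)) & ((~b | c) | e)) = 11111111010111111111111101010101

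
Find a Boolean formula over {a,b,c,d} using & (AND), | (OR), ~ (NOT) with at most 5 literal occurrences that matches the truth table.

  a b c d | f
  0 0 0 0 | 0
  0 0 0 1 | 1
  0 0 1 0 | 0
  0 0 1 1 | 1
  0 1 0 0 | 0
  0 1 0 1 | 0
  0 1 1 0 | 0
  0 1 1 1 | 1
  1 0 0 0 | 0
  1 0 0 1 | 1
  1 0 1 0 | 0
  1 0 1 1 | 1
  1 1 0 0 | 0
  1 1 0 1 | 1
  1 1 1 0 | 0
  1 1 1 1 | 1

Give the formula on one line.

((c | (a | ~b)) & d)

  ~b = 1111000011110000
  (a | ~b) = 1111000011111111
  (c | (a | ~b)) = 1111001111111111
  ((c | (a | ~b)) & d) = 0101000101010101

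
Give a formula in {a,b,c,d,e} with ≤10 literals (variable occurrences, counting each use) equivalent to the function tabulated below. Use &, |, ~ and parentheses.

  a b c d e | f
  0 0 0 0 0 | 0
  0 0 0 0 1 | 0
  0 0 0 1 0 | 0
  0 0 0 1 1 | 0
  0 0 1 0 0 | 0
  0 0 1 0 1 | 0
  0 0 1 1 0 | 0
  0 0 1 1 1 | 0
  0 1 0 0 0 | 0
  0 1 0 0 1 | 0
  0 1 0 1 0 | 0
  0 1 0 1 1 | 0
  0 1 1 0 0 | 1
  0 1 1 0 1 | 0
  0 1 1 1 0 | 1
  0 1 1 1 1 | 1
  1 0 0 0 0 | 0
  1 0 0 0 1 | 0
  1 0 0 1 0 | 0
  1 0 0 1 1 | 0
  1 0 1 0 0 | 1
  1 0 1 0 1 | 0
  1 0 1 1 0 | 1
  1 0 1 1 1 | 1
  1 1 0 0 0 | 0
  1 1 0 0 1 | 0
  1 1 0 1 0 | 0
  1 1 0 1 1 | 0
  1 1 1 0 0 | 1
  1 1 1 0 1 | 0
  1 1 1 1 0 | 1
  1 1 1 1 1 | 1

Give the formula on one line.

  ~c = 11110000111100001111000011110000
  (a | ~c) = 11110000111100001111111111111111
  ((a | ~c) | b) = 11110000111111111111111111111111
  ~e = 10101010101010101010101010101010
  (~e | d) = 10111011101110111011101110111011
  (((a | ~c) | b) & (~e | d)) = 10110000101110111011101110111011
  (a | b) = 00000000111111111111111111111111
  ((((a | ~c) | b) & (~e | d)) & (a | b)) = 00000000101110111011101110111011
  (((((a | ~c) | b) & (~e | d)) & (a | b)) & c) = 00000000000010110000101100001011

(((((a | ~c) | b) & (~e | d)) & (a | b)) & c)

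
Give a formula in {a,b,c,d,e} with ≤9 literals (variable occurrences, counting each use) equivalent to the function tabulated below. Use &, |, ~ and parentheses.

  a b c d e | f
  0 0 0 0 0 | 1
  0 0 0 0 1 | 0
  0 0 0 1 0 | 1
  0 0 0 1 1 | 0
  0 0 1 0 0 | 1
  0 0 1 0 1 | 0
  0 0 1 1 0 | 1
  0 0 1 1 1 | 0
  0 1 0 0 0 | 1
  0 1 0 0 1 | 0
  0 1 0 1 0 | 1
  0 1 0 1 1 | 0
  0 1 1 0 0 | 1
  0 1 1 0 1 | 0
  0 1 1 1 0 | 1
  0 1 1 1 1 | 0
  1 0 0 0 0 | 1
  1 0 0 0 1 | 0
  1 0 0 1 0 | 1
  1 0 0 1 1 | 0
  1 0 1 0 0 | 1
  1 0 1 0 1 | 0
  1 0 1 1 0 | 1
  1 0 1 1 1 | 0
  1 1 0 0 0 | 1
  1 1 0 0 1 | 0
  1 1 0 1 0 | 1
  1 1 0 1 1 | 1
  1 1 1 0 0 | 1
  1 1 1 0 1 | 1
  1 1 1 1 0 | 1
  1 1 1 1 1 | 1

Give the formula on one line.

  ~e = 10101010101010101010101010101010
  (d | c) = 00111111001111110011111100111111
  ~a = 11111111111111110000000000000000
  (~a | b) = 11111111111111110000000011111111
  ((d | c) & (~a | b)) = 00111111001111110000000000111111
  (a & ((d | c) & (~a | b))) = 00000000000000000000000000111111
  (~e | (a & ((d | c) & (~a | b)))) = 10101010101010101010101010111111

(~e | (a & ((d | c) & (~a | b))))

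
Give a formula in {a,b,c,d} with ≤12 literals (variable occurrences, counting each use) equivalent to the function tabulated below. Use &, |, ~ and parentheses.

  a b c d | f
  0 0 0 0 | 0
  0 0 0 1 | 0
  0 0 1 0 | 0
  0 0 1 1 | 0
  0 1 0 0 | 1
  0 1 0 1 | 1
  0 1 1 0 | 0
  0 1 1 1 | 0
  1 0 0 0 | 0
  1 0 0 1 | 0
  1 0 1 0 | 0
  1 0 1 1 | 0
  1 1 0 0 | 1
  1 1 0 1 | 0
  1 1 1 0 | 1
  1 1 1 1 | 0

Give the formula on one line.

(((~c & ~a) | ((b & ~d) & a)) & ((c | a) | (b | a)))

  ~c = 1100110011001100
  ~a = 1111111100000000
  (~c & ~a) = 1100110000000000
  ~d = 1010101010101010
  (b & ~d) = 0000101000001010
  ((b & ~d) & a) = 0000000000001010
  ((~c & ~a) | ((b & ~d) & a)) = 1100110000001010
  (c | a) = 0011001111111111
  (b | a) = 0000111111111111
  ((c | a) | (b | a)) = 0011111111111111
  (((~c & ~a) | ((b & ~d) & a)) & ((c | a) | (b | a))) = 0000110000001010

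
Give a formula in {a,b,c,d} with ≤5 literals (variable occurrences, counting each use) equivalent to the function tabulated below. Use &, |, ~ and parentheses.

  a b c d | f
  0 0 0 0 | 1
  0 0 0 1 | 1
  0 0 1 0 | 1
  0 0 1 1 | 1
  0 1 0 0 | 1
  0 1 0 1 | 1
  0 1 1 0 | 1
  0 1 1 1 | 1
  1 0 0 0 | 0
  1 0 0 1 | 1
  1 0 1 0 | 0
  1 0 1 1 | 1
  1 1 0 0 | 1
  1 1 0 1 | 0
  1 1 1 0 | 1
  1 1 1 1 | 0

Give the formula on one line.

((~a | (b & ~d)) | (d & ~b))

  ~a = 1111111100000000
  ~d = 1010101010101010
  (b & ~d) = 0000101000001010
  (~a | (b & ~d)) = 1111111100001010
  ~b = 1111000011110000
  (d & ~b) = 0101000001010000
  ((~a | (b & ~d)) | (d & ~b)) = 1111111101011010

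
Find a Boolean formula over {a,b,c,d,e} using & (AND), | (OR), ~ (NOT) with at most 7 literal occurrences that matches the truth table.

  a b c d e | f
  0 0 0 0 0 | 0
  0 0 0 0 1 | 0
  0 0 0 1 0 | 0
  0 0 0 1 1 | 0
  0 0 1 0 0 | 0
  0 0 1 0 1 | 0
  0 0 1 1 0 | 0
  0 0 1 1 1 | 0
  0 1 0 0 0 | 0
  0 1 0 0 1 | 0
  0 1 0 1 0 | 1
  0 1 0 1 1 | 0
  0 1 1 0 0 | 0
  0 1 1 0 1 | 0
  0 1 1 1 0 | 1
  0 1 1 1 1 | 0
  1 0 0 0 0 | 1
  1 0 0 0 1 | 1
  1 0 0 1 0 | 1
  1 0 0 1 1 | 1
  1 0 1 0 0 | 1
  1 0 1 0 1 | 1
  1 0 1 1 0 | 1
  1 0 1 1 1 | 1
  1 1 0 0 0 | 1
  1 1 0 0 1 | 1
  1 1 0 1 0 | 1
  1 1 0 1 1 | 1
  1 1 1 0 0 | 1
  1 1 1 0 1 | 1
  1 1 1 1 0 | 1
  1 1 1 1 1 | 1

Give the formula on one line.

  ~e = 10101010101010101010101010101010
  ~a = 11111111111111110000000000000000
  (~e & ~a) = 10101010101010100000000000000000
  (b & d) = 00000000001100110000000000110011
  ((~e & ~a) & (b & d)) = 00000000001000100000000000000000
  (((~e & ~a) & (b & d)) | a) = 00000000001000101111111111111111

(((~e & ~a) & (b & d)) | a)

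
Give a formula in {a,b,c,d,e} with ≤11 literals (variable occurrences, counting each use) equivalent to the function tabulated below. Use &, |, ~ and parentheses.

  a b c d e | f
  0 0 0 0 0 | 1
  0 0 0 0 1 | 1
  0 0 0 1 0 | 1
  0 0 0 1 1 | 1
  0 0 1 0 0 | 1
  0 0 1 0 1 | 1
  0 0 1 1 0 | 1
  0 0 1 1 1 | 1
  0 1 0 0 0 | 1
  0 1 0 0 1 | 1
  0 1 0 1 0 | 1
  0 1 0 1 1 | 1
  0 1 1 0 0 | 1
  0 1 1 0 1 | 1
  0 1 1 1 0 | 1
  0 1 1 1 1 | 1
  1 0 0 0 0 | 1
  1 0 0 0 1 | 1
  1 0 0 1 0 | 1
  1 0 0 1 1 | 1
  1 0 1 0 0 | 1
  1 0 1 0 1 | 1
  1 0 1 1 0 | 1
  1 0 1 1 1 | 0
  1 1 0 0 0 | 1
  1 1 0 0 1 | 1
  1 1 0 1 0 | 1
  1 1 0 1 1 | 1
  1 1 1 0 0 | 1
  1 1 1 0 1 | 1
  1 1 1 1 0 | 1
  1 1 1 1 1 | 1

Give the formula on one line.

  ~c = 11110000111100001111000011110000
  (~c & a) = 00000000000000001111000011110000
  (d & b) = 00000000001100110000000000110011
  ((~c & a) | (d & b)) = 00000000001100111111000011110011
  ~e = 10101010101010101010101010101010
  (((~c & a) | (d & b)) | ~e) = 10101010101110111111101011111011
  ~d = 11001100110011001100110011001100
  (b | ~d) = 11001100111111111100110011111111
  ~a = 11111111111111110000000000000000
  ~b = 11111111000000001111111100000000
  (~a & ~b) = 11111111000000000000000000000000
  ((b | ~d) | (~a & ~b)) = 11111111111111111100110011111111
  ((((~c & a) | (d & b)) | ~e) | ((b | ~d) | (~a & ~b))) = 11111111111111111111111011111111

((((~c & a) | (d & b)) | ~e) | ((b | ~d) | (~a & ~b)))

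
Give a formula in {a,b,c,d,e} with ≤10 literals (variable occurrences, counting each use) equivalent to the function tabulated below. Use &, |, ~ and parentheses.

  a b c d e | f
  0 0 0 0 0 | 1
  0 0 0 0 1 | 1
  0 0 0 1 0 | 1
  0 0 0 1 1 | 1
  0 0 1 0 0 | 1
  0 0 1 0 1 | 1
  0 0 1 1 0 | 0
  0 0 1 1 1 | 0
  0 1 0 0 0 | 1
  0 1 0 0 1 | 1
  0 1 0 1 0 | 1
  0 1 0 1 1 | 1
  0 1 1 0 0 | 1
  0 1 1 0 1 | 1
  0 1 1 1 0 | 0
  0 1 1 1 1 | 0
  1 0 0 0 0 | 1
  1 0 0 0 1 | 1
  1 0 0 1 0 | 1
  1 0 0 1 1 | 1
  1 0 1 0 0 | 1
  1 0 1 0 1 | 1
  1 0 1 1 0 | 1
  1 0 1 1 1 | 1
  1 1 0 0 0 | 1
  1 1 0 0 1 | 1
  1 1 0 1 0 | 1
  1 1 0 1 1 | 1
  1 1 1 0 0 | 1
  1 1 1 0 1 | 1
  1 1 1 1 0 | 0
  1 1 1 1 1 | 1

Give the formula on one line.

((~c | (~d | (~b & a))) | (a & ((b | ~e) & e)))

  ~c = 11110000111100001111000011110000
  ~d = 11001100110011001100110011001100
  ~b = 11111111000000001111111100000000
  (~b & a) = 00000000000000001111111100000000
  (~d | (~b & a)) = 11001100110011001111111111001100
  (~c | (~d | (~b & a))) = 11111100111111001111111111111100
  ~e = 10101010101010101010101010101010
  (b | ~e) = 10101010111111111010101011111111
  ((b | ~e) & e) = 00000000010101010000000001010101
  (a & ((b | ~e) & e)) = 00000000000000000000000001010101
  ((~c | (~d | (~b & a))) | (a & ((b | ~e) & e))) = 11111100111111001111111111111101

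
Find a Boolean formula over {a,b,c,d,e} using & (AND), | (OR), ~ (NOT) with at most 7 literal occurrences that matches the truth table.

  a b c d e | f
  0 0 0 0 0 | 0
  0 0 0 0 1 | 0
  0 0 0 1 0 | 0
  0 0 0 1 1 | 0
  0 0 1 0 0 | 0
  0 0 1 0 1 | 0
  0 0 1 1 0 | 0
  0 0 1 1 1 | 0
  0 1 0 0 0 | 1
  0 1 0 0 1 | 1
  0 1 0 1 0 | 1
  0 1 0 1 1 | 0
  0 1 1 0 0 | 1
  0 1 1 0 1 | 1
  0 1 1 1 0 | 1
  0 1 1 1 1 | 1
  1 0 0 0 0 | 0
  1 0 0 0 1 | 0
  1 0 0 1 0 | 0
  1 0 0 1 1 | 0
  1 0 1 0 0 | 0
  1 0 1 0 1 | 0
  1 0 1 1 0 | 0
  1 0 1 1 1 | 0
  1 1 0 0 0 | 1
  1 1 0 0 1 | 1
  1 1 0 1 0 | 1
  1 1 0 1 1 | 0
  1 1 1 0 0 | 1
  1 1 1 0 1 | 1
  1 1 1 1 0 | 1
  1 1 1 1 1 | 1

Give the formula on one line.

  ~d = 11001100110011001100110011001100
  ~e = 10101010101010101010101010101010
  (~e | c) = 10101111101011111010111110101111
  (~d | (~e | c)) = 11101111111011111110111111101111
  (b & (~d | (~e | c))) = 00000000111011110000000011101111

(b & (~d | (~e | c)))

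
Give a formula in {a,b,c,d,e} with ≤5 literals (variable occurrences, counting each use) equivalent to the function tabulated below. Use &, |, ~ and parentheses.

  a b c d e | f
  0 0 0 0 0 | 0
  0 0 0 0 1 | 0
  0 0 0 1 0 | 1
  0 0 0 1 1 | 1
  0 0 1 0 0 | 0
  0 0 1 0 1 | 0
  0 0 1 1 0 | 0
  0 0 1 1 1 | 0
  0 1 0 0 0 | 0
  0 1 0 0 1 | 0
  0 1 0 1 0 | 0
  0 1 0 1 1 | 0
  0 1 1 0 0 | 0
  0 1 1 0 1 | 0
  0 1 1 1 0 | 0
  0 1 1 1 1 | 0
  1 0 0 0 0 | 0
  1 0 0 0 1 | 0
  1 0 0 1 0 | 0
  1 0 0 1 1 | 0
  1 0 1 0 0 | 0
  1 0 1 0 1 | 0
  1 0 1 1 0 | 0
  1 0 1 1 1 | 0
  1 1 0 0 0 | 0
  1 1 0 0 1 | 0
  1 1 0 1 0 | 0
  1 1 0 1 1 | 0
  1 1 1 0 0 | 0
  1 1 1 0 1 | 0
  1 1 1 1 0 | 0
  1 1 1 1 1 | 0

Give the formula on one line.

  ~c = 11110000111100001111000011110000
  ~a = 11111111111111110000000000000000
  (d & ~a) = 00110011001100110000000000000000
  ~b = 11111111000000001111111100000000
  ((d & ~a) & ~b) = 00110011000000000000000000000000
  (~c & ((d & ~a) & ~b)) = 00110000000000000000000000000000

(~c & ((d & ~a) & ~b))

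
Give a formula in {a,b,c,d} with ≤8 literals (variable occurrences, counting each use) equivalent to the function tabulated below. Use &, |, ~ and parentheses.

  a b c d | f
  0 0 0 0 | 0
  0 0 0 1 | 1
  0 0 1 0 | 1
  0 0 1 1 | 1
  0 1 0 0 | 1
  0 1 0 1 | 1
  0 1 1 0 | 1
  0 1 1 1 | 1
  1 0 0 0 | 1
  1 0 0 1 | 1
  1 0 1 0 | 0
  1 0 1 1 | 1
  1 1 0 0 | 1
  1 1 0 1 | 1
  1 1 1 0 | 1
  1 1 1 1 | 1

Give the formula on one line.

  ~a = 1111111100000000
  (~a & c) = 0011001100000000
  ~d = 1010101010101010
  ((~a & c) & ~d) = 0010001000000000
  ~c = 1100110011001100
  (a & ~c) = 0000000011001100
  (b | d) = 0101111101011111
  ((a & ~c) | (b | d)) = 0101111111011111
  (((~a & c) & ~d) | ((a & ~c) | (b | d))) = 0111111111011111

(((~a & c) & ~d) | ((a & ~c) | (b | d)))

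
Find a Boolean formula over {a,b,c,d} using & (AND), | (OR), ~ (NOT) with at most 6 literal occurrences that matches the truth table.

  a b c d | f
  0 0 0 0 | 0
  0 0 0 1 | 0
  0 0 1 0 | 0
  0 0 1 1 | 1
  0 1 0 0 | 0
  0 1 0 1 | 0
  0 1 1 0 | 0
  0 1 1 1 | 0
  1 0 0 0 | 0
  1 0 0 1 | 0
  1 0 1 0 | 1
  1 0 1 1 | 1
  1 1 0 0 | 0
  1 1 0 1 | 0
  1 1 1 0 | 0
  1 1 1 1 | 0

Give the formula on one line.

  ~b = 1111000011110000
  (c & ~b) = 0011000000110000
  (a | d) = 0101010111111111
  ((c & ~b) & (a | d)) = 0001000000110000

((c & ~b) & (a | d))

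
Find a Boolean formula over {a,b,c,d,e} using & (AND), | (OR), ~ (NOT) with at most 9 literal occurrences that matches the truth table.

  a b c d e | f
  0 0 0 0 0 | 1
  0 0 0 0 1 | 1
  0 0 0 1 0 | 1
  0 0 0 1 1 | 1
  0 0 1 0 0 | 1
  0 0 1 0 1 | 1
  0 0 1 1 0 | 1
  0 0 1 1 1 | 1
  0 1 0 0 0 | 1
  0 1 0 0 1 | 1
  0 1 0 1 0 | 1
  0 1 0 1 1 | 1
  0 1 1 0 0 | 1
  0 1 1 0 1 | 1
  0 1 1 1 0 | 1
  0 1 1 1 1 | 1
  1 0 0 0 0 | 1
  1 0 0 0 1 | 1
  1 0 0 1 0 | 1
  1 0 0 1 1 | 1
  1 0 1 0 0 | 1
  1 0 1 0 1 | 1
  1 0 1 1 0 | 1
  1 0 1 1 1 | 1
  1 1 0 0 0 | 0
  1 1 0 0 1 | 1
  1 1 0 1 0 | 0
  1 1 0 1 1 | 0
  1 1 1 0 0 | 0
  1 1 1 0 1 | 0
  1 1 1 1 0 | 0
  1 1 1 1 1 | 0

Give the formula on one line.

  ~a = 11111111111111110000000000000000
  ~b = 11111111000000001111111100000000
  (~a | ~b) = 11111111111111111111111100000000
  ~c = 11110000111100001111000011110000
  ~d = 11001100110011001100110011001100
  (b & ~d) = 00000000110011000000000011001100
  (e | d) = 01110111011101110111011101110111
  (c | (e | d)) = 01111111011111110111111101111111
  ((b & ~d) & (c | (e | d))) = 00000000010011000000000001001100
  (~a | ((b & ~d) & (c | (e | d)))) = 11111111111111110000000001001100
  (~c & (~a | ((b & ~d) & (c | (e | d))))) = 11110000111100000000000001000000
  ((~a | ~b) | (~c & (~a | ((b & ~d) & (c | (e | d)))))) = 11111111111111111111111101000000

((~a | ~b) | (~c & (~a | ((b & ~d) & (c | (e | d))))))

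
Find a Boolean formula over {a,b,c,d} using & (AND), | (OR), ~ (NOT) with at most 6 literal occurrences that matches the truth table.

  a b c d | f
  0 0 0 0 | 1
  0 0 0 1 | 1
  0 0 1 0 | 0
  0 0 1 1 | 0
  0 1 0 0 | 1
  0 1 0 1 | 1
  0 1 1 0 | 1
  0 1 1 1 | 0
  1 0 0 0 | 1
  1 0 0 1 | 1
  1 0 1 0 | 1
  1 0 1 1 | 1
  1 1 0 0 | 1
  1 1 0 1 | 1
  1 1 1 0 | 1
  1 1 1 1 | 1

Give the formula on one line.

  ~c = 1100110011001100
  (a | ~c) = 1100110011111111
  ~d = 1010101010101010
  (b & ~d) = 0000101000001010
  (d & a) = 0000000001010101
  ((b & ~d) | (d & a)) = 0000101001011111
  ((a | ~c) | ((b & ~d) | (d & a))) = 1100111011111111

((a | ~c) | ((b & ~d) | (d & a)))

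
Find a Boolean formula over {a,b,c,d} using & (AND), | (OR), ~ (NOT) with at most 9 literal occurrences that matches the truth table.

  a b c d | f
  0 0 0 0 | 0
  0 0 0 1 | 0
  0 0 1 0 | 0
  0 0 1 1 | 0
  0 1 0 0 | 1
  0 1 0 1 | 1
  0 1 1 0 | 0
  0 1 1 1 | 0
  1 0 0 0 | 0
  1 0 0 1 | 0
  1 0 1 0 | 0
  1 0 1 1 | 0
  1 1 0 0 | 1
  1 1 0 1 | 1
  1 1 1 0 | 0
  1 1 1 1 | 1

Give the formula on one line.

((b & (~c | (a & b))) & (~a | (d | ((~d & ~c) & b))))

  ~c = 1100110011001100
  (a & b) = 0000000000001111
  (~c | (a & b)) = 1100110011001111
  (b & (~c | (a & b))) = 0000110000001111
  ~a = 1111111100000000
  ~d = 1010101010101010
  (~d & ~c) = 1000100010001000
  ((~d & ~c) & b) = 0000100000001000
  (d | ((~d & ~c) & b)) = 0101110101011101
  (~a | (d | ((~d & ~c) & b))) = 1111111101011101
  ((b & (~c | (a & b))) & (~a | (d | ((~d & ~c) & b)))) = 0000110000001101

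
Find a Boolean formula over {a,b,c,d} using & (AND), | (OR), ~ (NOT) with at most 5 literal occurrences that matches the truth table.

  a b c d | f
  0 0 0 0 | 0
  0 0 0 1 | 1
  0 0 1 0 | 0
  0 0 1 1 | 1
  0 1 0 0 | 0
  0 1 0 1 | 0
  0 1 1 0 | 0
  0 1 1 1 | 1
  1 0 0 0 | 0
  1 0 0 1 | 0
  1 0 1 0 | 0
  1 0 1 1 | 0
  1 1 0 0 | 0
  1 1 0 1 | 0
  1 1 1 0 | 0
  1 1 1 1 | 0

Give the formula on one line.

  ~a = 1111111100000000
  ~b = 1111000011110000
  (c & ~a) = 0011001100000000
  (~b | (c & ~a)) = 1111001111110000
  (d & (~b | (c & ~a))) = 0101000101010000
  (~a & (d & (~b | (c & ~a)))) = 0101000100000000

(~a & (d & (~b | (c & ~a))))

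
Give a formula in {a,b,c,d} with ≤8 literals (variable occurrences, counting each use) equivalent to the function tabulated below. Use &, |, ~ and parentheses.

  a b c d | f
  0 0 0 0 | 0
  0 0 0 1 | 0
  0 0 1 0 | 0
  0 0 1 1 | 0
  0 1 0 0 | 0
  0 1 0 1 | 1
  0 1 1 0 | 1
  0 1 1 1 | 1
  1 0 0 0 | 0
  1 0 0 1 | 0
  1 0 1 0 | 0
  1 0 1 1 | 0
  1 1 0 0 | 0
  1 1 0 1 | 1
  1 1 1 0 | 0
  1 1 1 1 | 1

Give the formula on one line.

  ~a = 1111111100000000
  (~a & c) = 0011001100000000
  ~c = 1100110011001100
  (~c | d) = 1101110111011101
  ((~a & c) | (~c | d)) = 1111111111011101
  (c | d) = 0111011101110111
  ((c | d) & b) = 0000011100000111
  (((~a & c) | (~c | d)) & ((c | d) & b)) = 0000011100000101

(((~a & c) | (~c | d)) & ((c | d) & b))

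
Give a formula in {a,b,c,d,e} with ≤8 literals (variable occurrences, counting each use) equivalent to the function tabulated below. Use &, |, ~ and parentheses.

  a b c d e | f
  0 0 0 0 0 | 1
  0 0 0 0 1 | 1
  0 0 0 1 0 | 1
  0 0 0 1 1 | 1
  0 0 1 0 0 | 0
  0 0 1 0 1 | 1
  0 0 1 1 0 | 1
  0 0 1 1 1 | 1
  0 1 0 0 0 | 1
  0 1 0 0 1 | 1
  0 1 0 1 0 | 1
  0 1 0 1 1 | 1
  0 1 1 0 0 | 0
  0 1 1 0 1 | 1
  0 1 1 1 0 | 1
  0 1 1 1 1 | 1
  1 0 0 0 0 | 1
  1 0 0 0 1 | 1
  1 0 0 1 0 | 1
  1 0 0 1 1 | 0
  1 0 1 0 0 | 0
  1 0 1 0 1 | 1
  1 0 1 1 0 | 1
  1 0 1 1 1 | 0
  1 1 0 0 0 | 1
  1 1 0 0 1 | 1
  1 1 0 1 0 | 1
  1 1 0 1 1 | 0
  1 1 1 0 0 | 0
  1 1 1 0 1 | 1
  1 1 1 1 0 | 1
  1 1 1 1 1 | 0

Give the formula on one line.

(((~e | ~d) | (~a & e)) & ((e | d) | ~c))

  ~e = 10101010101010101010101010101010
  ~d = 11001100110011001100110011001100
  (~e | ~d) = 11101110111011101110111011101110
  ~a = 11111111111111110000000000000000
  (~a & e) = 01010101010101010000000000000000
  ((~e | ~d) | (~a & e)) = 11111111111111111110111011101110
  (e | d) = 01110111011101110111011101110111
  ~c = 11110000111100001111000011110000
  ((e | d) | ~c) = 11110111111101111111011111110111
  (((~e | ~d) | (~a & e)) & ((e | d) | ~c)) = 11110111111101111110011011100110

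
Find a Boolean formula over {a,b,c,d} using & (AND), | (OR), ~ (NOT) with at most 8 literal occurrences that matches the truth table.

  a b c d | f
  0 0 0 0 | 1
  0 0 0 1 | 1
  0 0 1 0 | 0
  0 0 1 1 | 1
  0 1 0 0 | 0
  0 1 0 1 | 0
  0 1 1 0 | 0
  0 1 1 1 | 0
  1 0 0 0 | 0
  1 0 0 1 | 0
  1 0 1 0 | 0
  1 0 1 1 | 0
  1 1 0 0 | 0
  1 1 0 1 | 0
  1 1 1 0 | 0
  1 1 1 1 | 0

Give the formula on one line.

((~a & ~b) & (~c | (d & c)))

  ~a = 1111111100000000
  ~b = 1111000011110000
  (~a & ~b) = 1111000000000000
  ~c = 1100110011001100
  (d & c) = 0001000100010001
  (~c | (d & c)) = 1101110111011101
  ((~a & ~b) & (~c | (d & c))) = 1101000000000000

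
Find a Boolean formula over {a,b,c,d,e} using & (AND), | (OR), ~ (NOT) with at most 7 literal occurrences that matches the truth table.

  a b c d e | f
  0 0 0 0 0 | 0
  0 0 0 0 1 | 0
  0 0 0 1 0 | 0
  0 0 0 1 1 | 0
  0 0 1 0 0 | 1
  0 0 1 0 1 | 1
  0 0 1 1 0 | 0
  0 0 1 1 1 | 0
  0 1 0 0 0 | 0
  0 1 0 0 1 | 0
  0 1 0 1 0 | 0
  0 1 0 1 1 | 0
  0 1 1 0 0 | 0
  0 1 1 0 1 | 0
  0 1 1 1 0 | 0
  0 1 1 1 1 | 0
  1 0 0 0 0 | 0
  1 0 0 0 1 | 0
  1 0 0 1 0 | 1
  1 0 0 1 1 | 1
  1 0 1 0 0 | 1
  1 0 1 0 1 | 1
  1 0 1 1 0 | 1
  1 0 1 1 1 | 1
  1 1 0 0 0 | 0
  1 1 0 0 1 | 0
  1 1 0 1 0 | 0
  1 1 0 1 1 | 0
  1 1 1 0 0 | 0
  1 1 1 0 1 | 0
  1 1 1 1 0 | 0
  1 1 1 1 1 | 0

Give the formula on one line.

  ~b = 11111111000000001111111100000000
  (c | d) = 00111111001111110011111100111111
  ((c | d) & a) = 00000000000000000011111100111111
  (d & ((c | d) & a)) = 00000000000000000011001100110011
  ~d = 11001100110011001100110011001100
  (c & ~d) = 00001100000011000000110000001100
  ((d & ((c | d) & a)) | (c & ~d)) = 00001100000011000011111100111111
  (~b & ((d & ((c | d) & a)) | (c & ~d))) = 00001100000000000011111100000000

(~b & ((d & ((c | d) & a)) | (c & ~d)))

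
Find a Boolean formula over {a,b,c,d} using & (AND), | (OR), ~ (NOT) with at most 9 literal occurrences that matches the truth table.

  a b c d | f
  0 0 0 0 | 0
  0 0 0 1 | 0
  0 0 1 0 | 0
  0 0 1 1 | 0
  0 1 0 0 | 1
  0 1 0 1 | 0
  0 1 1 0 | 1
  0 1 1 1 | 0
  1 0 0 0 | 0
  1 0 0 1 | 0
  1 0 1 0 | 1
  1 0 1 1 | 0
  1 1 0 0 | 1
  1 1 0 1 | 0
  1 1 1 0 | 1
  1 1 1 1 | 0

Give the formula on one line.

(((~d & b) | (~d & c)) & (b | a))

  ~d = 1010101010101010
  (~d & b) = 0000101000001010
  (~d & c) = 0010001000100010
  ((~d & b) | (~d & c)) = 0010101000101010
  (b | a) = 0000111111111111
  (((~d & b) | (~d & c)) & (b | a)) = 0000101000101010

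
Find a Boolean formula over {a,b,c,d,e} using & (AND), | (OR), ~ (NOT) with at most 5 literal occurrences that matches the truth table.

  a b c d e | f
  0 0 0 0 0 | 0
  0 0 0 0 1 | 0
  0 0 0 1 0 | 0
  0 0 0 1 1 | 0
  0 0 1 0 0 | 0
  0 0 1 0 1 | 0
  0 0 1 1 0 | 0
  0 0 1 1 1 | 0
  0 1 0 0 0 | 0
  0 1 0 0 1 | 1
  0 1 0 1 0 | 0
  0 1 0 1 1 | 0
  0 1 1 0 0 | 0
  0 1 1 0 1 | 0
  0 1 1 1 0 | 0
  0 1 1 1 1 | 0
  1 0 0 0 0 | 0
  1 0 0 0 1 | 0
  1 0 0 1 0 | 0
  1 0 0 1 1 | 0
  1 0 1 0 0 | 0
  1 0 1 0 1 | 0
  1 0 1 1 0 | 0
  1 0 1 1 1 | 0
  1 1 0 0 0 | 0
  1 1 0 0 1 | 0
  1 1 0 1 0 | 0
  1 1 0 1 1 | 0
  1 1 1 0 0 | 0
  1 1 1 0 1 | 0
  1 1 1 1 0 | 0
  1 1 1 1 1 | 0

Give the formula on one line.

  ~c = 11110000111100001111000011110000
  ~a = 11111111111111110000000000000000
  (~a & e) = 01010101010101010000000000000000
  (~c & (~a & e)) = 01010000010100000000000000000000
  ~d = 11001100110011001100110011001100
  (~d & b) = 00000000110011000000000011001100
  ((~c & (~a & e)) & (~d & b)) = 00000000010000000000000000000000

((~c & (~a & e)) & (~d & b))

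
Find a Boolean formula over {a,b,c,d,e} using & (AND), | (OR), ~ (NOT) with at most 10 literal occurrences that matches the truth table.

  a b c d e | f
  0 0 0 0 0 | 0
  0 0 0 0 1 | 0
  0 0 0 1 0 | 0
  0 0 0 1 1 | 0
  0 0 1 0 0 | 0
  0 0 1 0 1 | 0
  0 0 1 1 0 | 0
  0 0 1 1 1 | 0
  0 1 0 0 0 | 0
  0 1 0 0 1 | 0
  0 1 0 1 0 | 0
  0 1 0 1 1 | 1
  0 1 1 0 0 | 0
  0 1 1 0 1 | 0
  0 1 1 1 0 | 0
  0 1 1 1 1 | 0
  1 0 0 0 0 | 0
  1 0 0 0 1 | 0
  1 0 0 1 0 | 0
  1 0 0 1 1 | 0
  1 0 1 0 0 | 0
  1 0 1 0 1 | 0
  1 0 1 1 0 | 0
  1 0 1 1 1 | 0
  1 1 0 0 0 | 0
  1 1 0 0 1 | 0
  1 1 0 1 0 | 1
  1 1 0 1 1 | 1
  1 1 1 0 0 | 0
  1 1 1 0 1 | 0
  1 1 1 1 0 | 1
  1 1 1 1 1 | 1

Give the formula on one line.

  ~b = 11111111000000001111111100000000
  (c | ~b) = 11111111000011111111111100001111
  ((c | ~b) | e) = 11111111010111111111111101011111
  ~c = 11110000111100001111000011110000
  (((c | ~b) | e) & ~c) = 11110000010100001111000001010000
  (a | (((c | ~b) | e) & ~c)) = 11110000010100001111111111111111
  ~d = 11001100110011001100110011001100
  (b | ~d) = 11001100111111111100110011111111
  (d & (b | ~d)) = 00000000001100110000000000110011
  ((a | (((c | ~b) | e) & ~c)) & (d & (b | ~d))) = 00000000000100000000000000110011

((a | (((c | ~b) | e) & ~c)) & (d & (b | ~d)))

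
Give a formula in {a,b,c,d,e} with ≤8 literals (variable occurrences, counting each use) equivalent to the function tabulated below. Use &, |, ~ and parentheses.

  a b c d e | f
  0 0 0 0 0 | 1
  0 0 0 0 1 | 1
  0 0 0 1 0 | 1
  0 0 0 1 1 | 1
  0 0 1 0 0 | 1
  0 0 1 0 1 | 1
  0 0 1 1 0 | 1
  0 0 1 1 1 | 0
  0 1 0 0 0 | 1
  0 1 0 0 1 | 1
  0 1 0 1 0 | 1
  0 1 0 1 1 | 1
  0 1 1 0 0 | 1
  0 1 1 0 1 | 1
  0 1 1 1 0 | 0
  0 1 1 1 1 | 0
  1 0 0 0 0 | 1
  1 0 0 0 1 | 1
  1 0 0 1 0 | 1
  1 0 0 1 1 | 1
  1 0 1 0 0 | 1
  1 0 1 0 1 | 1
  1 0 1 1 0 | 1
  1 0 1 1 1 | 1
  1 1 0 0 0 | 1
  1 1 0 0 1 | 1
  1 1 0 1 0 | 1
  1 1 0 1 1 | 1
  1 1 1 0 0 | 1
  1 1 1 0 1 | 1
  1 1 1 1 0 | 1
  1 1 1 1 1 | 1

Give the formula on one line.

((~b & ~e) | (((a & (b | ~d)) | ~d) | (a | ~c)))

  ~b = 11111111000000001111111100000000
  ~e = 10101010101010101010101010101010
  (~b & ~e) = 10101010000000001010101000000000
  ~d = 11001100110011001100110011001100
  (b | ~d) = 11001100111111111100110011111111
  (a & (b | ~d)) = 00000000000000001100110011111111
  ((a & (b | ~d)) | ~d) = 11001100110011001100110011111111
  ~c = 11110000111100001111000011110000
  (a | ~c) = 11110000111100001111111111111111
  (((a & (b | ~d)) | ~d) | (a | ~c)) = 11111100111111001111111111111111
  ((~b & ~e) | (((a & (b | ~d)) | ~d) | (a | ~c))) = 11111110111111001111111111111111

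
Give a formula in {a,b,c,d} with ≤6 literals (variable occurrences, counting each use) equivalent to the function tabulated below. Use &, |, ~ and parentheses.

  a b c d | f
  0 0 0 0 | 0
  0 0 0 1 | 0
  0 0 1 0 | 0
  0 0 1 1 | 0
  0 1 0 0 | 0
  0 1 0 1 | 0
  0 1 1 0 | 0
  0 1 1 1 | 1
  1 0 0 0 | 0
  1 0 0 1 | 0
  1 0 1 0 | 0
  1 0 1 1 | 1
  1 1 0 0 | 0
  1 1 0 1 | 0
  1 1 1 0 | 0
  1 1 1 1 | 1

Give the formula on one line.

((d & (b | a)) & c)

  (b | a) = 0000111111111111
  (d & (b | a)) = 0000010101010101
  ((d & (b | a)) & c) = 0000000100010001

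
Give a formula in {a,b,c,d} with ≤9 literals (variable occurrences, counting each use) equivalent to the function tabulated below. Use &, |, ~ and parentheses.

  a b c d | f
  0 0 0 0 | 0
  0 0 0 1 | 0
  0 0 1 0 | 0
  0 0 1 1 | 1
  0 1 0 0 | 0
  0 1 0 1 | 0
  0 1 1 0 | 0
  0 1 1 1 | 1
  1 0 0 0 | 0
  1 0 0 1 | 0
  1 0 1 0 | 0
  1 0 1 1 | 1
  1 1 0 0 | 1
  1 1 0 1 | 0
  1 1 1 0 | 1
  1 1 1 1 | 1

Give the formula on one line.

(((a & ~d) | c) & ((c | a) & ((b & a) | d)))

  ~d = 1010101010101010
  (a & ~d) = 0000000010101010
  ((a & ~d) | c) = 0011001110111011
  (c | a) = 0011001111111111
  (b & a) = 0000000000001111
  ((b & a) | d) = 0101010101011111
  ((c | a) & ((b & a) | d)) = 0001000101011111
  (((a & ~d) | c) & ((c | a) & ((b & a) | d))) = 0001000100011011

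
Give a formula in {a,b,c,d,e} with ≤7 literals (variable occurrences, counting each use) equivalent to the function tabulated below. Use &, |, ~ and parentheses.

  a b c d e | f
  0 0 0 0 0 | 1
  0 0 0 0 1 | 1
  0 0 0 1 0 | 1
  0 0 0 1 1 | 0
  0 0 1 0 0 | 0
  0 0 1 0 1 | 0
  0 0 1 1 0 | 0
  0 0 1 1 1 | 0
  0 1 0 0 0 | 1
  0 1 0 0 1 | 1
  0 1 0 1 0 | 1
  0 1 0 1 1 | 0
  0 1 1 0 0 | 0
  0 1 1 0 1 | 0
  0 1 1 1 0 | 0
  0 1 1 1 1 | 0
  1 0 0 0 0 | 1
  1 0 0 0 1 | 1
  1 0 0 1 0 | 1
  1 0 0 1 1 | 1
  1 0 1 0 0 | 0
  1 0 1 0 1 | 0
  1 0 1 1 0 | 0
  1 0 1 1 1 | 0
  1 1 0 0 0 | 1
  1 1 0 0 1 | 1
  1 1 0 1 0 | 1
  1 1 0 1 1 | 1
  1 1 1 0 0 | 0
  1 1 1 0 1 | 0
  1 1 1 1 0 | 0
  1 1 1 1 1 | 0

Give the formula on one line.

  ~e = 10101010101010101010101010101010
  (~e | c) = 10101111101011111010111110101111
  (a | (~e | c)) = 10101111101011111111111111111111
  ~d = 11001100110011001100110011001100
  ((a | (~e | c)) | ~d) = 11101111111011111111111111111111
  ~c = 11110000111100001111000011110000
  (((a | (~e | c)) | ~d) & ~c) = 11100000111000001111000011110000

(((a | (~e | c)) | ~d) & ~c)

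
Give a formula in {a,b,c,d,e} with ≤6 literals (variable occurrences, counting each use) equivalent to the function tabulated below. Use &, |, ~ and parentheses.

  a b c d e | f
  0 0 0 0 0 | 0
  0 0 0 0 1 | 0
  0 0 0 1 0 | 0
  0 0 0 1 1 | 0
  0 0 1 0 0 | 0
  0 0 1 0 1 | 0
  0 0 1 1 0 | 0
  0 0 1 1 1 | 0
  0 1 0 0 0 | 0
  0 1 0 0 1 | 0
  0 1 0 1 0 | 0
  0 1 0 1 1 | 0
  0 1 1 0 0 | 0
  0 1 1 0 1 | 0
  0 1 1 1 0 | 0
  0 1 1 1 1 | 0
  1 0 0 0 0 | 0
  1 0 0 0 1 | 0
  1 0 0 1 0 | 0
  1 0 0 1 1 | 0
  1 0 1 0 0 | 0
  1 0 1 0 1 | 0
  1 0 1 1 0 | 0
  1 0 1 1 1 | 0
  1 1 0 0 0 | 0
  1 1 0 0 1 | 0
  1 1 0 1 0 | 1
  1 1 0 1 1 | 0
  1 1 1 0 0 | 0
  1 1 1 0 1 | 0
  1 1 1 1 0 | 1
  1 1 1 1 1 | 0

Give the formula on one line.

  (a & d) = 00000000000000000011001100110011
  ~e = 10101010101010101010101010101010
  (b & ~e) = 00000000101010100000000010101010
  ((a & d) & (b & ~e)) = 00000000000000000000000000100010

((a & d) & (b & ~e))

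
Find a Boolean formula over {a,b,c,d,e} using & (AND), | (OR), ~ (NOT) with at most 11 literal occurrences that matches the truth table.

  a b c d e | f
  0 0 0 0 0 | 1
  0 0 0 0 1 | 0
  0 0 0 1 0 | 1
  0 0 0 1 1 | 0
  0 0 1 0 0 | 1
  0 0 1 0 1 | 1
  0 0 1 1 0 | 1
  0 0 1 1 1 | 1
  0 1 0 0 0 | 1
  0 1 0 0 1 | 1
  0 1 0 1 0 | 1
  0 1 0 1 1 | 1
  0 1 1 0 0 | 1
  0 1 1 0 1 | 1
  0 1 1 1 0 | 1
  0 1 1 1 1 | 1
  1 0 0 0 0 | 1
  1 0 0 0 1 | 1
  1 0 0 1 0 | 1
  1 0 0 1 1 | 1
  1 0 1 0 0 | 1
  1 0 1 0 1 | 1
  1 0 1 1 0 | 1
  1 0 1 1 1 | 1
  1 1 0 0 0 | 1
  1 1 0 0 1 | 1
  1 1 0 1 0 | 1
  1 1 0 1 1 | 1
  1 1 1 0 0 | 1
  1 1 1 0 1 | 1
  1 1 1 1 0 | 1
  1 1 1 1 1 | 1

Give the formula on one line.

  ~e = 10101010101010101010101010101010
  ~d = 11001100110011001100110011001100
  ~a = 11111111111111110000000000000000
  (~d | ~a) = 11111111111111111100110011001100
  (e & (~d | ~a)) = 01010101010101010100010001000100
  (b & (e & (~d | ~a))) = 00000000010101010000000001000100
  (a & e) = 00000000000000000101010101010101
  (c | (a & e)) = 00001111000011110101111101011111
  ((b & (e & (~d | ~a))) | (c | (a & e))) = 00001111010111110101111101011111
  (~e | ((b & (e & (~d | ~a))) | (c | (a & e)))) = 10101111111111111111111111111111

(~e | ((b & (e & (~d | ~a))) | (c | (a & e))))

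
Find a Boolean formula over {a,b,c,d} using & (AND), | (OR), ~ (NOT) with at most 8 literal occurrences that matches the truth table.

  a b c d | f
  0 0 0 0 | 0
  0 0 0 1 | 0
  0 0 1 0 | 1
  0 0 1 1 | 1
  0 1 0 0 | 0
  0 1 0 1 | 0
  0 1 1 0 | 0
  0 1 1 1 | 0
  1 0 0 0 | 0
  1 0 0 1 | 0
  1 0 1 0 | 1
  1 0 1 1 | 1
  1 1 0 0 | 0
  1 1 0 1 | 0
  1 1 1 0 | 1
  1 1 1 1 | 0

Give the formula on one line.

  ~d = 1010101010101010
  (~d & a) = 0000000010101010
  ~b = 1111000011110000
  ~c = 1100110011001100
  (~d & ~c) = 1000100010001000
  (~b | (~d & ~c)) = 1111100011111000
  ((~b | (~d & ~c)) & c) = 0011000000110000
  ((~d & a) | ((~b | (~d & ~c)) & c)) = 0011000010111010
  (c & ((~d & a) | ((~b | (~d & ~c)) & c))) = 0011000000110010

(c & ((~d & a) | ((~b | (~d & ~c)) & c)))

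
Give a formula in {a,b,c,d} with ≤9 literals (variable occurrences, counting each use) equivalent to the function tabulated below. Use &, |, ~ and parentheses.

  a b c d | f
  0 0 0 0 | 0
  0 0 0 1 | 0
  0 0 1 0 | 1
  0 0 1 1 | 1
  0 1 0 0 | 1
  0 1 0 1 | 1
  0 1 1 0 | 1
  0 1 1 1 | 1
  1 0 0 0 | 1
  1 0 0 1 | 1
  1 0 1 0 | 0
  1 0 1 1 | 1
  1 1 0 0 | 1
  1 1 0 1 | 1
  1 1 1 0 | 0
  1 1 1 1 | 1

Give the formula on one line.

(((b | (a & ~c)) | c) & ((~a | ~c) | d))

  ~c = 1100110011001100
  (a & ~c) = 0000000011001100
  (b | (a & ~c)) = 0000111111001111
  ((b | (a & ~c)) | c) = 0011111111111111
  ~a = 1111111100000000
  (~a | ~c) = 1111111111001100
  ((~a | ~c) | d) = 1111111111011101
  (((b | (a & ~c)) | c) & ((~a | ~c) | d)) = 0011111111011101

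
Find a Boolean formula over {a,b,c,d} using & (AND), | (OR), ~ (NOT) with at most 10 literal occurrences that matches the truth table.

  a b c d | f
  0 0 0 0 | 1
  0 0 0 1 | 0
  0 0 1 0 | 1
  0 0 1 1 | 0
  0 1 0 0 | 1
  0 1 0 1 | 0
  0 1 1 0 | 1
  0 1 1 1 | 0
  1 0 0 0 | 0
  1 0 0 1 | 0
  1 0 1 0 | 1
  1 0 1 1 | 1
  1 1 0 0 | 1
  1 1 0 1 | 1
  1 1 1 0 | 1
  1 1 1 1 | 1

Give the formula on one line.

(((~a & ~d) | (a & c)) | ((b & (c | (~d | a))) & a))

  ~a = 1111111100000000
  ~d = 1010101010101010
  (~a & ~d) = 1010101000000000
  (a & c) = 0000000000110011
  ((~a & ~d) | (a & c)) = 1010101000110011
  (~d | a) = 1010101011111111
  (c | (~d | a)) = 1011101111111111
  (b & (c | (~d | a))) = 0000101100001111
  ((b & (c | (~d | a))) & a) = 0000000000001111
  (((~a & ~d) | (a & c)) | ((b & (c | (~d | a))) & a)) = 1010101000111111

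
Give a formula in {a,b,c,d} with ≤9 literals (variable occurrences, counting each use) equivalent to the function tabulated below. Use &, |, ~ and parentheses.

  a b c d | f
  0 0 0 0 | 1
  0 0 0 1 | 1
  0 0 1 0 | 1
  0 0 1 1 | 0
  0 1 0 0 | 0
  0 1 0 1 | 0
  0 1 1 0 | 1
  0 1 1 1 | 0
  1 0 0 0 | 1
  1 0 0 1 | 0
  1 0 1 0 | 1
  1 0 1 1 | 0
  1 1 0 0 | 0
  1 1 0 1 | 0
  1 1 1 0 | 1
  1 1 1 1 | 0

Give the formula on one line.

  ~b = 1111000011110000
  ~a = 1111111100000000
  (~a | b) = 1111111100001111
  ~c = 1100110011001100
  ((~a | b) & ~c) = 1100110000001100
  (~b & ((~a | b) & ~c)) = 1100000000000000
  ~d = 1010101010101010
  (~d & ~b) = 1010000010100000
  (c | (~d & ~b)) = 1011001110110011
  (~d & (c | (~d & ~b))) = 1010001010100010
  ((~b & ((~a | b) & ~c)) | (~d & (c | (~d & ~b)))) = 1110001010100010

((~b & ((~a | b) & ~c)) | (~d & (c | (~d & ~b))))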